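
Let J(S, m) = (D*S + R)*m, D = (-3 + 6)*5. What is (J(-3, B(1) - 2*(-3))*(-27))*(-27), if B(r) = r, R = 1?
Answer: -224532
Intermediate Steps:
D = 15 (D = 3*5 = 15)
J(S, m) = m*(1 + 15*S) (J(S, m) = (15*S + 1)*m = (1 + 15*S)*m = m*(1 + 15*S))
(J(-3, B(1) - 2*(-3))*(-27))*(-27) = (((1 - 2*(-3))*(1 + 15*(-3)))*(-27))*(-27) = (((1 + 6)*(1 - 45))*(-27))*(-27) = ((7*(-44))*(-27))*(-27) = -308*(-27)*(-27) = 8316*(-27) = -224532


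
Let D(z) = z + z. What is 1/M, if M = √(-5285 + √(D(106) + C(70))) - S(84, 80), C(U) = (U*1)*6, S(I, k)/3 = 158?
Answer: -1/(474 - I*√(5285 - 2*√158)) ≈ -0.0020614 - 0.00031541*I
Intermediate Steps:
S(I, k) = 474 (S(I, k) = 3*158 = 474)
D(z) = 2*z
C(U) = 6*U (C(U) = U*6 = 6*U)
M = -474 + √(-5285 + 2*√158) (M = √(-5285 + √(2*106 + 6*70)) - 1*474 = √(-5285 + √(212 + 420)) - 474 = √(-5285 + √632) - 474 = √(-5285 + 2*√158) - 474 = -474 + √(-5285 + 2*√158) ≈ -474.0 + 72.525*I)
1/M = 1/(-474 + I*√(5285 - 2*√158))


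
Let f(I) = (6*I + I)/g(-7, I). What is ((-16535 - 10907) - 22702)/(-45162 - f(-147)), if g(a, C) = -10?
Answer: 501440/452649 ≈ 1.1078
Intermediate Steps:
f(I) = -7*I/10 (f(I) = (6*I + I)/(-10) = (7*I)*(-⅒) = -7*I/10)
((-16535 - 10907) - 22702)/(-45162 - f(-147)) = ((-16535 - 10907) - 22702)/(-45162 - (-7)*(-147)/10) = (-27442 - 22702)/(-45162 - 1*1029/10) = -50144/(-45162 - 1029/10) = -50144/(-452649/10) = -50144*(-10/452649) = 501440/452649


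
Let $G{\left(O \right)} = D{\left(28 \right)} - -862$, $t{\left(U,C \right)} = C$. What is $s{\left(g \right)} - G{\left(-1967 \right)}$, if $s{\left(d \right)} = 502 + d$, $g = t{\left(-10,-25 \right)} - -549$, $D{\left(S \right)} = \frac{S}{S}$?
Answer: $163$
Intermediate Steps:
$D{\left(S \right)} = 1$
$G{\left(O \right)} = 863$ ($G{\left(O \right)} = 1 - -862 = 1 + 862 = 863$)
$g = 524$ ($g = -25 - -549 = -25 + 549 = 524$)
$s{\left(g \right)} - G{\left(-1967 \right)} = \left(502 + 524\right) - 863 = 1026 - 863 = 163$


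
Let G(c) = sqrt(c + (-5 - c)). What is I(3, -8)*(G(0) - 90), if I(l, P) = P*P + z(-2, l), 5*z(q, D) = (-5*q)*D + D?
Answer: -6354 + 353*I*sqrt(5)/5 ≈ -6354.0 + 157.87*I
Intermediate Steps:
G(c) = I*sqrt(5) (G(c) = sqrt(-5) = I*sqrt(5))
z(q, D) = D/5 - D*q (z(q, D) = ((-5*q)*D + D)/5 = (-5*D*q + D)/5 = (D - 5*D*q)/5 = D/5 - D*q)
I(l, P) = P**2 + 11*l/5 (I(l, P) = P*P + l*(1/5 - 1*(-2)) = P**2 + l*(1/5 + 2) = P**2 + l*(11/5) = P**2 + 11*l/5)
I(3, -8)*(G(0) - 90) = ((-8)**2 + (11/5)*3)*(I*sqrt(5) - 90) = (64 + 33/5)*(-90 + I*sqrt(5)) = 353*(-90 + I*sqrt(5))/5 = -6354 + 353*I*sqrt(5)/5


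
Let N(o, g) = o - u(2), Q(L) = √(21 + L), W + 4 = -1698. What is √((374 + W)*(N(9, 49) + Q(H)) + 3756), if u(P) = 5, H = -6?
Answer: 2*√(-389 - 332*√15) ≈ 81.849*I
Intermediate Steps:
W = -1702 (W = -4 - 1698 = -1702)
N(o, g) = -5 + o (N(o, g) = o - 1*5 = o - 5 = -5 + o)
√((374 + W)*(N(9, 49) + Q(H)) + 3756) = √((374 - 1702)*((-5 + 9) + √(21 - 6)) + 3756) = √(-1328*(4 + √15) + 3756) = √((-5312 - 1328*√15) + 3756) = √(-1556 - 1328*√15)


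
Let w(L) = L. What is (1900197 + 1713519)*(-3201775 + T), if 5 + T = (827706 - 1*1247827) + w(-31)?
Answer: -13088633619312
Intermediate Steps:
T = -420157 (T = -5 + ((827706 - 1*1247827) - 31) = -5 + ((827706 - 1247827) - 31) = -5 + (-420121 - 31) = -5 - 420152 = -420157)
(1900197 + 1713519)*(-3201775 + T) = (1900197 + 1713519)*(-3201775 - 420157) = 3613716*(-3621932) = -13088633619312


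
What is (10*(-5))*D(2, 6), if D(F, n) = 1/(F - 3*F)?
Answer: 25/2 ≈ 12.500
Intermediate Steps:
D(F, n) = -1/(2*F) (D(F, n) = 1/(-2*F) = -1/(2*F))
(10*(-5))*D(2, 6) = (10*(-5))*(-1/2/2) = -(-25)/2 = -50*(-1/4) = 25/2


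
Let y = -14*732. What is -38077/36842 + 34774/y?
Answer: -32141477/7260708 ≈ -4.4268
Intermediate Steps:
y = -10248
-38077/36842 + 34774/y = -38077/36842 + 34774/(-10248) = -38077*1/36842 + 34774*(-1/10248) = -2929/2834 - 17387/5124 = -32141477/7260708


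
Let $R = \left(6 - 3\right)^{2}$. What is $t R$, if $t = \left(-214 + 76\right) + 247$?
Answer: $981$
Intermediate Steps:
$R = 9$ ($R = 3^{2} = 9$)
$t = 109$ ($t = -138 + 247 = 109$)
$t R = 109 \cdot 9 = 981$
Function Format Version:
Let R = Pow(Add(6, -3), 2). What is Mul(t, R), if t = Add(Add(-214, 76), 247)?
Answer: 981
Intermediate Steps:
R = 9 (R = Pow(3, 2) = 9)
t = 109 (t = Add(-138, 247) = 109)
Mul(t, R) = Mul(109, 9) = 981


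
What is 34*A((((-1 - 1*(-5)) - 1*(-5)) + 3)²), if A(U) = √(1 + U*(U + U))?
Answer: 34*√41473 ≈ 6924.1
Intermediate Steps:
A(U) = √(1 + 2*U²) (A(U) = √(1 + U*(2*U)) = √(1 + 2*U²))
34*A((((-1 - 1*(-5)) - 1*(-5)) + 3)²) = 34*√(1 + 2*((((-1 - 1*(-5)) - 1*(-5)) + 3)²)²) = 34*√(1 + 2*((((-1 + 5) + 5) + 3)²)²) = 34*√(1 + 2*(((4 + 5) + 3)²)²) = 34*√(1 + 2*((9 + 3)²)²) = 34*√(1 + 2*(12²)²) = 34*√(1 + 2*144²) = 34*√(1 + 2*20736) = 34*√(1 + 41472) = 34*√41473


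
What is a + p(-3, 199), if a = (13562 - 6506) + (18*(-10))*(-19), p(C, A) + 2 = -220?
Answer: 10254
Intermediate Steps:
p(C, A) = -222 (p(C, A) = -2 - 220 = -222)
a = 10476 (a = 7056 - 180*(-19) = 7056 + 3420 = 10476)
a + p(-3, 199) = 10476 - 222 = 10254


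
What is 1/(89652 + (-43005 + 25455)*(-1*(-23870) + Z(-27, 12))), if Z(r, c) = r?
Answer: -1/418354998 ≈ -2.3903e-9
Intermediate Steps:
1/(89652 + (-43005 + 25455)*(-1*(-23870) + Z(-27, 12))) = 1/(89652 + (-43005 + 25455)*(-1*(-23870) - 27)) = 1/(89652 - 17550*(23870 - 27)) = 1/(89652 - 17550*23843) = 1/(89652 - 418444650) = 1/(-418354998) = -1/418354998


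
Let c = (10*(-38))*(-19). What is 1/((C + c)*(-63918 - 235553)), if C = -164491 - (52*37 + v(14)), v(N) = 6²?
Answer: 1/47685066801 ≈ 2.0971e-11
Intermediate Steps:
v(N) = 36
c = 7220 (c = -380*(-19) = 7220)
C = -166451 (C = -164491 - (52*37 + 36) = -164491 - (1924 + 36) = -164491 - 1*1960 = -164491 - 1960 = -166451)
1/((C + c)*(-63918 - 235553)) = 1/((-166451 + 7220)*(-63918 - 235553)) = 1/(-159231*(-299471)) = 1/47685066801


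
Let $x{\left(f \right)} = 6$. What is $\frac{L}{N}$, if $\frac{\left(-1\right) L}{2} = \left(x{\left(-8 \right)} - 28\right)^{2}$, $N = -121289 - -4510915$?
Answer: $- \frac{484}{2194813} \approx -0.00022052$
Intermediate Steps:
$N = 4389626$ ($N = -121289 + 4510915 = 4389626$)
$L = -968$ ($L = - 2 \left(6 - 28\right)^{2} = - 2 \left(-22\right)^{2} = \left(-2\right) 484 = -968$)
$\frac{L}{N} = - \frac{968}{4389626} = \left(-968\right) \frac{1}{4389626} = - \frac{484}{2194813}$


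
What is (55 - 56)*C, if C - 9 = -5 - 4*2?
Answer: 4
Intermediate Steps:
C = -4 (C = 9 + (-5 - 4*2) = 9 + (-5 - 8) = 9 - 13 = -4)
(55 - 56)*C = (55 - 56)*(-4) = -1*(-4) = 4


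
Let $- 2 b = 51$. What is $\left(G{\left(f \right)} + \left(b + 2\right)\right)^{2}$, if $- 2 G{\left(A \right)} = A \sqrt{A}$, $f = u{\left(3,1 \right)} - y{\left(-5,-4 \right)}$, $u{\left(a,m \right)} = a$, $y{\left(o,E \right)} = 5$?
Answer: $\frac{2201}{4} - 47 i \sqrt{2} \approx 550.25 - 66.468 i$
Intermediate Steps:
$b = - \frac{51}{2}$ ($b = \left(- \frac{1}{2}\right) 51 = - \frac{51}{2} \approx -25.5$)
$f = -2$ ($f = 3 - 5 = -2$)
$G{\left(A \right)} = - \frac{A^{\frac{3}{2}}}{2}$ ($G{\left(A \right)} = - \frac{A \sqrt{A}}{2} = - \frac{A^{\frac{3}{2}}}{2}$)
$\left(G{\left(f \right)} + \left(b + 2\right)\right)^{2} = \left(- \frac{\left(-2\right)^{\frac{3}{2}}}{2} + \left(- \frac{51}{2} + 2\right)\right)^{2} = \left(- \frac{\left(-2\right) i \sqrt{2}}{2} - \frac{47}{2}\right)^{2} = \left(i \sqrt{2} - \frac{47}{2}\right)^{2} = \left(- \frac{47}{2} + i \sqrt{2}\right)^{2}$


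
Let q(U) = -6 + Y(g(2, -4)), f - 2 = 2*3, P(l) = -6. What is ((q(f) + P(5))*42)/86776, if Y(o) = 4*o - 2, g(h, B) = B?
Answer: -315/21694 ≈ -0.014520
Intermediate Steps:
f = 8 (f = 2 + 2*3 = 2 + 6 = 8)
Y(o) = -2 + 4*o
q(U) = -24 (q(U) = -6 + (-2 + 4*(-4)) = -6 + (-2 - 16) = -6 - 18 = -24)
((q(f) + P(5))*42)/86776 = ((-24 - 6)*42)/86776 = -30*42*(1/86776) = -1260*1/86776 = -315/21694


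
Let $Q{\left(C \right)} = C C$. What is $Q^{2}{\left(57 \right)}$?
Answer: $10556001$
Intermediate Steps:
$Q{\left(C \right)} = C^{2}$
$Q^{2}{\left(57 \right)} = \left(57^{2}\right)^{2} = 3249^{2} = 10556001$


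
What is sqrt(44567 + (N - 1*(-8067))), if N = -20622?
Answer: 2*sqrt(8003) ≈ 178.92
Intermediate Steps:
sqrt(44567 + (N - 1*(-8067))) = sqrt(44567 + (-20622 - 1*(-8067))) = sqrt(44567 + (-20622 + 8067)) = sqrt(44567 - 12555) = sqrt(32012) = 2*sqrt(8003)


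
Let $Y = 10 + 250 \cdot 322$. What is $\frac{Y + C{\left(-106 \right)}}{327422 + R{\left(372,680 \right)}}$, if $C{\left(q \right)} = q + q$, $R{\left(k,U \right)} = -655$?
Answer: $\frac{80298}{326767} \approx 0.24573$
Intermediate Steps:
$C{\left(q \right)} = 2 q$
$Y = 80510$ ($Y = 10 + 80500 = 80510$)
$\frac{Y + C{\left(-106 \right)}}{327422 + R{\left(372,680 \right)}} = \frac{80510 + 2 \left(-106\right)}{327422 - 655} = \frac{80510 - 212}{326767} = 80298 \cdot \frac{1}{326767} = \frac{80298}{326767}$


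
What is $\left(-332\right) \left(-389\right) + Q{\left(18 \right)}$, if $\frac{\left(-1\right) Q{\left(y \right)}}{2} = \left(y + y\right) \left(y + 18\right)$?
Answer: $126556$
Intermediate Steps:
$Q{\left(y \right)} = - 4 y \left(18 + y\right)$ ($Q{\left(y \right)} = - 2 \left(y + y\right) \left(y + 18\right) = - 2 \cdot 2 y \left(18 + y\right) = - 4 y \left(18 + y\right)$)
$\left(-332\right) \left(-389\right) + Q{\left(18 \right)} = \left(-332\right) \left(-389\right) - 72 \left(18 + 18\right) = 129148 - 72 \cdot 36 = 129148 - 2592 = 126556$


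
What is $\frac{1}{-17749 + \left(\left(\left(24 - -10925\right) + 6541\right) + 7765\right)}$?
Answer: $\frac{1}{7506} \approx 0.00013323$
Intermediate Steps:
$\frac{1}{-17749 + \left(\left(\left(24 - -10925\right) + 6541\right) + 7765\right)} = \frac{1}{-17749 + \left(\left(\left(24 + 10925\right) + 6541\right) + 7765\right)} = \frac{1}{-17749 + \left(\left(10949 + 6541\right) + 7765\right)} = \frac{1}{-17749 + \left(17490 + 7765\right)} = \frac{1}{-17749 + 25255} = \frac{1}{7506}$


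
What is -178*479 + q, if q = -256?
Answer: -85518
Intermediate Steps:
-178*479 + q = -178*479 - 256 = -85262 - 256 = -85518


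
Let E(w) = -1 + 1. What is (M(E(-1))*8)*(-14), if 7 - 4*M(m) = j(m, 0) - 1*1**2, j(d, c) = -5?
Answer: -364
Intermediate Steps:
E(w) = 0
M(m) = 13/4 (M(m) = 7/4 - (-5 - 1*1**2)/4 = 7/4 - (-5 - 1*1)/4 = 7/4 - (-5 - 1)/4 = 7/4 - 1/4*(-6) = 7/4 + 3/2 = 13/4)
(M(E(-1))*8)*(-14) = ((13/4)*8)*(-14) = 26*(-14) = -364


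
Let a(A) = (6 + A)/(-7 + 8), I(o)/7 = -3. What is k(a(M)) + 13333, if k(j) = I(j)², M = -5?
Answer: 13774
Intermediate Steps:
I(o) = -21 (I(o) = 7*(-3) = -21)
a(A) = 6 + A (a(A) = (6 + A)/1 = (6 + A)*1 = 6 + A)
k(j) = 441 (k(j) = (-21)² = 441)
k(a(M)) + 13333 = 441 + 13333 = 13774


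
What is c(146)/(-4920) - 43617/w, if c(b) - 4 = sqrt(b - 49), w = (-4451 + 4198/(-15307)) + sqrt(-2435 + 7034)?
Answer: 74006113578835621/7551467722164795 - sqrt(97)/4920 + 486649925173*sqrt(511)/73672855825998 ≈ 9.9475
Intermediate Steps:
w = -68135655/15307 + 3*sqrt(511) (w = (-4451 + 4198*(-1/15307)) + sqrt(4599) = (-4451 - 4198/15307) + 3*sqrt(511) = -68135655/15307 + 3*sqrt(511) ≈ -4383.5)
c(b) = 4 + sqrt(-49 + b) (c(b) = 4 + sqrt(b - 49) = 4 + sqrt(-49 + b))
c(146)/(-4920) - 43617/w = (4 + sqrt(-49 + 146))/(-4920) - 43617/(-68135655/15307 + 3*sqrt(511)) = (4 + sqrt(97))*(-1/4920) - 43617/(-68135655/15307 + 3*sqrt(511)) = (-1/1230 - sqrt(97)/4920) - 43617/(-68135655/15307 + 3*sqrt(511)) = -1/1230 - 43617/(-68135655/15307 + 3*sqrt(511)) - sqrt(97)/4920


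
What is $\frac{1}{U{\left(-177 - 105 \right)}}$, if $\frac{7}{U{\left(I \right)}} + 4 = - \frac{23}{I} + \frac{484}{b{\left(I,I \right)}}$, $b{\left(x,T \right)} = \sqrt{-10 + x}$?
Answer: $- \frac{1105}{1974} - \frac{242 i \sqrt{73}}{511} \approx -0.55978 - 4.0463 i$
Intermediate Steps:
$U{\left(I \right)} = \frac{7}{-4 - \frac{23}{I} + \frac{484}{\sqrt{-10 + I}}}$ ($U{\left(I \right)} = \frac{7}{-4 + \left(- \frac{23}{I} + \frac{484}{\sqrt{-10 + I}}\right)} = \frac{7}{-4 - \frac{23}{I} + \frac{484}{\sqrt{-10 + I}}}$)
$\frac{1}{U{\left(-177 - 105 \right)}} = \frac{1}{\left(-7\right) \left(-177 - 105\right) \sqrt{-10 - 282} \frac{1}{- 484 \left(-177 - 105\right) + 23 \sqrt{-10 - 282} + 4 \left(-177 - 105\right) \sqrt{-10 - 282}}} = \frac{1}{\left(-7\right) \left(-282\right) \sqrt{-10 - 282} \frac{1}{\left(-484\right) \left(-282\right) + 23 \sqrt{-10 - 282} + 4 \left(-282\right) \sqrt{-10 - 282}}} = \frac{1}{\left(-7\right) \left(-282\right) \sqrt{-292} \frac{1}{136488 + 23 \sqrt{-292} + 4 \left(-282\right) \sqrt{-292}}} = \frac{1}{\left(-7\right) \left(-282\right) 2 i \sqrt{73} \frac{1}{136488 + 23 \cdot 2 i \sqrt{73} + 4 \left(-282\right) 2 i \sqrt{73}}} = \frac{1}{\left(-7\right) \left(-282\right) 2 i \sqrt{73} \frac{1}{136488 + 46 i \sqrt{73} - 2256 i \sqrt{73}}} = \frac{1}{\left(-7\right) \left(-282\right) 2 i \sqrt{73} \frac{1}{136488 - 2210 i \sqrt{73}}} = \frac{1}{3948 i \sqrt{73} \frac{1}{136488 - 2210 i \sqrt{73}}} = - \frac{i \sqrt{73} \left(136488 - 2210 i \sqrt{73}\right)}{288204}$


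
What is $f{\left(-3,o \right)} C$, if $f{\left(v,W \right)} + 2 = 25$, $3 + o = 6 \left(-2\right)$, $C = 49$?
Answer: $1127$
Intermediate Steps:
$o = -15$ ($o = -3 + 6 \left(-2\right) = -3 - 12 = -15$)
$f{\left(v,W \right)} = 23$ ($f{\left(v,W \right)} = -2 + 25 = 23$)
$f{\left(-3,o \right)} C = 23 \cdot 49 = 1127$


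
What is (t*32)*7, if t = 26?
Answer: 5824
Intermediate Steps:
(t*32)*7 = (26*32)*7 = 832*7 = 5824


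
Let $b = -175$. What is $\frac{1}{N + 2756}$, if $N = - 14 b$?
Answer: $\frac{1}{5206} \approx 0.00019209$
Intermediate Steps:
$N = 2450$ ($N = \left(-14\right) \left(-175\right) = 2450$)
$\frac{1}{N + 2756} = \frac{1}{2450 + 2756} = \frac{1}{5206}$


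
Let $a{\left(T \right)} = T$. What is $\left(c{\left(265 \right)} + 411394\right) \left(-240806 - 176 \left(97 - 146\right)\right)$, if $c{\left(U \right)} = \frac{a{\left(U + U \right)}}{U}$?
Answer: $-95518746072$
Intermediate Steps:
$c{\left(U \right)} = 2$ ($c{\left(U \right)} = \frac{U + U}{U} = \frac{2 U}{U} = 2$)
$\left(c{\left(265 \right)} + 411394\right) \left(-240806 - 176 \left(97 - 146\right)\right) = \left(2 + 411394\right) \left(-240806 - 176 \left(97 - 146\right)\right) = 411396 \left(-240806 - -8624\right) = 411396 \left(-240806 + 8624\right) = 411396 \left(-232182\right) = -95518746072$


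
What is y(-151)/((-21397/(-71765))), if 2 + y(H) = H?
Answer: -10980045/21397 ≈ -513.16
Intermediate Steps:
y(H) = -2 + H
y(-151)/((-21397/(-71765))) = (-2 - 151)/((-21397/(-71765))) = -153/((-21397*(-1/71765))) = -153/21397/71765 = -153*71765/21397 = -10980045/21397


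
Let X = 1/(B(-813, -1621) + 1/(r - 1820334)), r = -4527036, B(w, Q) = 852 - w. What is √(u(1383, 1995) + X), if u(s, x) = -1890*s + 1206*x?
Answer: I*√23220447945158707482076770/10568371049 ≈ 455.96*I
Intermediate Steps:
X = 6347370/10568371049 (X = 1/((852 - 1*(-813)) + 1/(-4527036 - 1820334)) = 1/((852 + 813) + 1/(-6347370)) = 1/(1665 - 1/6347370) = 1/(10568371049/6347370) = 6347370/10568371049 ≈ 0.00060060)
√(u(1383, 1995) + X) = √((-1890*1383 + 1206*1995) + 6347370/10568371049) = √((-2613870 + 2405970) + 6347370/10568371049) = √(-207900 + 6347370/10568371049) = √(-2197164334739730/10568371049) = I*√23220447945158707482076770/10568371049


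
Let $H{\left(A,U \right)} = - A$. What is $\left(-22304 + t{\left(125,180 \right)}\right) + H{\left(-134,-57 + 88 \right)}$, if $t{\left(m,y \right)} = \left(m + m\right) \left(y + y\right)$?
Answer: $67830$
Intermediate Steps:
$t{\left(m,y \right)} = 4 m y$ ($t{\left(m,y \right)} = 2 m 2 y = 4 m y$)
$\left(-22304 + t{\left(125,180 \right)}\right) + H{\left(-134,-57 + 88 \right)} = \left(-22304 + 4 \cdot 125 \cdot 180\right) - -134 = \left(-22304 + 90000\right) + 134 = 67696 + 134 = 67830$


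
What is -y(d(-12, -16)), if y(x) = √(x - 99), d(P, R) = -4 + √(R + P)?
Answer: -√(-103 + 2*I*√7) ≈ -0.26061 - 10.152*I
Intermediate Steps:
d(P, R) = -4 + √(P + R)
y(x) = √(-99 + x)
-y(d(-12, -16)) = -√(-99 + (-4 + √(-12 - 16))) = -√(-99 + (-4 + √(-28))) = -√(-99 + (-4 + 2*I*√7)) = -√(-103 + 2*I*√7)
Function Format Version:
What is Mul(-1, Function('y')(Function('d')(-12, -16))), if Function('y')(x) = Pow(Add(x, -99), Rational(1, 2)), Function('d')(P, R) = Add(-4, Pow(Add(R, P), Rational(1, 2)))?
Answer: Mul(-1, Pow(Add(-103, Mul(2, I, Pow(7, Rational(1, 2)))), Rational(1, 2))) ≈ Add(-0.26061, Mul(-10.152, I))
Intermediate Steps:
Function('d')(P, R) = Add(-4, Pow(Add(P, R), Rational(1, 2)))
Function('y')(x) = Pow(Add(-99, x), Rational(1, 2))
Mul(-1, Function('y')(Function('d')(-12, -16))) = Mul(-1, Pow(Add(-99, Add(-4, Pow(Add(-12, -16), Rational(1, 2)))), Rational(1, 2))) = Mul(-1, Pow(Add(-99, Add(-4, Pow(-28, Rational(1, 2)))), Rational(1, 2))) = Mul(-1, Pow(Add(-99, Add(-4, Mul(2, I, Pow(7, Rational(1, 2))))), Rational(1, 2))) = Mul(-1, Pow(Add(-103, Mul(2, I, Pow(7, Rational(1, 2)))), Rational(1, 2)))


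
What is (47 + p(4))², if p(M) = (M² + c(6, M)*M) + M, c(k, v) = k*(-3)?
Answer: 25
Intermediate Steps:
c(k, v) = -3*k
p(M) = M² - 17*M (p(M) = (M² + (-3*6)*M) + M = (M² - 18*M) + M = M² - 17*M)
(47 + p(4))² = (47 + 4*(-17 + 4))² = (47 + 4*(-13))² = (47 - 52)² = (-5)² = 25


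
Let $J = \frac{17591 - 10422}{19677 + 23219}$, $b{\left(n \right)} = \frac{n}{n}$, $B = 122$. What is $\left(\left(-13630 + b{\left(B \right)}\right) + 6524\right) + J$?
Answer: $- \frac{304768911}{42896} \approx -7104.8$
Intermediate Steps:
$b{\left(n \right)} = 1$
$J = \frac{7169}{42896} \approx 0.16713$
$\left(\left(-13630 + b{\left(B \right)}\right) + 6524\right) + J = \left(\left(-13630 + 1\right) + 6524\right) + \frac{7169}{42896} = \left(-13629 + 6524\right) + \frac{7169}{42896} = -7105 + \frac{7169}{42896} = - \frac{304768911}{42896}$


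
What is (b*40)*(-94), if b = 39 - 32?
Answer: -26320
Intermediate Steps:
b = 7
(b*40)*(-94) = (7*40)*(-94) = 280*(-94) = -26320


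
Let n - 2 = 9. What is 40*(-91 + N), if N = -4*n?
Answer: -5400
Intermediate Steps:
n = 11 (n = 2 + 9 = 11)
N = -44 (N = -4*11 = -44)
40*(-91 + N) = 40*(-91 - 44) = 40*(-135) = -5400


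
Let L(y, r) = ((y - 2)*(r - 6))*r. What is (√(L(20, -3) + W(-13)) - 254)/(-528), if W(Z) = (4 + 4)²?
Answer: 127/264 - 5*√22/528 ≈ 0.43664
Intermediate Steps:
W(Z) = 64 (W(Z) = 8² = 64)
L(y, r) = r*(-6 + r)*(-2 + y) (L(y, r) = ((-2 + y)*(-6 + r))*r = ((-6 + r)*(-2 + y))*r = r*(-6 + r)*(-2 + y))
(√(L(20, -3) + W(-13)) - 254)/(-528) = (√(-3*(12 - 6*20 - 2*(-3) - 3*20) + 64) - 254)/(-528) = (√(-3*(12 - 120 + 6 - 60) + 64) - 254)*(-1/528) = (√(-3*(-162) + 64) - 254)*(-1/528) = (√(486 + 64) - 254)*(-1/528) = (√550 - 254)*(-1/528) = (5*√22 - 254)*(-1/528) = (-254 + 5*√22)*(-1/528) = 127/264 - 5*√22/528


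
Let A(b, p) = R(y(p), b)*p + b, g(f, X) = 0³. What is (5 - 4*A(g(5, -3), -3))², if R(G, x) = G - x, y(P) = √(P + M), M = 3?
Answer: 25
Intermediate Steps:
g(f, X) = 0
y(P) = √(3 + P) (y(P) = √(P + 3) = √(3 + P))
A(b, p) = b + p*(√(3 + p) - b) (A(b, p) = (√(3 + p) - b)*p + b = p*(√(3 + p) - b) + b = b + p*(√(3 + p) - b))
(5 - 4*A(g(5, -3), -3))² = (5 - 4*(0 - 1*(-3)*(0 - √(3 - 3))))² = (5 - 4*(0 - 1*(-3)*(0 - √0)))² = (5 - 4*(0 - 1*(-3)*(0 - 1*0)))² = (5 - 4*(0 - 1*(-3)*(0 + 0)))² = (5 - 4*(0 - 1*(-3)*0))² = (5 - 4*(0 + 0))² = (5 - 4*0)² = (5 + 0)² = 5² = 25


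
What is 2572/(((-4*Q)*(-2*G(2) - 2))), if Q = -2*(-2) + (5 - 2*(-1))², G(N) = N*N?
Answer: 643/530 ≈ 1.2132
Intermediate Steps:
G(N) = N²
Q = 53 (Q = 4 + (5 + 2)² = 4 + 7² = 4 + 49 = 53)
2572/(((-4*Q)*(-2*G(2) - 2))) = 2572/(((-4*53)*(-2*2² - 2))) = 2572/((-212*(-2*4 - 2))) = 2572/((-212*(-8 - 2))) = 2572/((-212*(-10))) = 2572/2120 = 2572*(1/2120) = 643/530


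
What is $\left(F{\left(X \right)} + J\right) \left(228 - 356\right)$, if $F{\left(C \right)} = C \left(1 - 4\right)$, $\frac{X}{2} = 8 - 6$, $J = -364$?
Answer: $48128$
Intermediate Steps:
$X = 4$ ($X = 2 \left(8 - 6\right) = 2 \cdot 2 = 4$)
$F{\left(C \right)} = - 3 C$ ($F{\left(C \right)} = C \left(-3\right) = - 3 C$)
$\left(F{\left(X \right)} + J\right) \left(228 - 356\right) = \left(\left(-3\right) 4 - 364\right) \left(228 - 356\right) = \left(-12 - 364\right) \left(-128\right) = \left(-376\right) \left(-128\right) = 48128$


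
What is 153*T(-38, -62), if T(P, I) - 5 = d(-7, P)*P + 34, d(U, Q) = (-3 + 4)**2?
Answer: 153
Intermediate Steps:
d(U, Q) = 1 (d(U, Q) = 1**2 = 1)
T(P, I) = 39 + P (T(P, I) = 5 + (1*P + 34) = 5 + (P + 34) = 5 + (34 + P) = 39 + P)
153*T(-38, -62) = 153*(39 - 38) = 153*1 = 153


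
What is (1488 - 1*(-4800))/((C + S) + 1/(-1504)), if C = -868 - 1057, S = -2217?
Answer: -3152384/2076523 ≈ -1.5181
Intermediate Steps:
C = -1925
(1488 - 1*(-4800))/((C + S) + 1/(-1504)) = (1488 - 1*(-4800))/((-1925 - 2217) + 1/(-1504)) = (1488 + 4800)/(-4142 - 1/1504) = 6288/(-6229569/1504) = 6288*(-1504/6229569) = -3152384/2076523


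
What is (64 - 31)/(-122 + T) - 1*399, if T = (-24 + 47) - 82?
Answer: -72252/181 ≈ -399.18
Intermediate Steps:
T = -59 (T = 23 - 82 = -59)
(64 - 31)/(-122 + T) - 1*399 = (64 - 31)/(-122 - 59) - 1*399 = 33/(-181) - 399 = 33*(-1/181) - 399 = -33/181 - 399 = -72252/181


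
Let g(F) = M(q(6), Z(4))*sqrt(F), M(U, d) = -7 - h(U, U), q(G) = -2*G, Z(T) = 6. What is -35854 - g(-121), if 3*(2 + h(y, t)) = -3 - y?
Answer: -35854 + 88*I ≈ -35854.0 + 88.0*I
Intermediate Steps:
h(y, t) = -3 - y/3 (h(y, t) = -2 + (-3 - y)/3 = -2 + (-1 - y/3) = -3 - y/3)
M(U, d) = -4 + U/3 (M(U, d) = -7 - (-3 - U/3) = -7 + (3 + U/3) = -4 + U/3)
g(F) = -8*sqrt(F) (g(F) = (-4 + (-2*6)/3)*sqrt(F) = (-4 + (1/3)*(-12))*sqrt(F) = (-4 - 4)*sqrt(F) = -8*sqrt(F))
-35854 - g(-121) = -35854 - (-8)*sqrt(-121) = -35854 - (-8)*11*I = -35854 - (-88)*I = -35854 + 88*I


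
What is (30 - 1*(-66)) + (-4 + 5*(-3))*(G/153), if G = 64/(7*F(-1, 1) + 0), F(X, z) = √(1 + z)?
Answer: 96 - 608*√2/1071 ≈ 95.197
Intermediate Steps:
G = 32*√2/7 (G = 64/(7*√(1 + 1) + 0) = 64/(7*√2 + 0) = 64/((7*√2)) = 64*(√2/14) = 32*√2/7 ≈ 6.4650)
(30 - 1*(-66)) + (-4 + 5*(-3))*(G/153) = (30 - 1*(-66)) + (-4 + 5*(-3))*((32*√2/7)/153) = (30 + 66) + (-4 - 15)*((32*√2/7)*(1/153)) = 96 - 608*√2/1071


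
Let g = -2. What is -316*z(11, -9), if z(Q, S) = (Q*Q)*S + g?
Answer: 344756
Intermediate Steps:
z(Q, S) = -2 + S*Q**2 (z(Q, S) = (Q*Q)*S - 2 = Q**2*S - 2 = S*Q**2 - 2 = -2 + S*Q**2)
-316*z(11, -9) = -316*(-2 - 9*11**2) = -316*(-2 - 9*121) = -316*(-2 - 1089) = -316*(-1091) = 344756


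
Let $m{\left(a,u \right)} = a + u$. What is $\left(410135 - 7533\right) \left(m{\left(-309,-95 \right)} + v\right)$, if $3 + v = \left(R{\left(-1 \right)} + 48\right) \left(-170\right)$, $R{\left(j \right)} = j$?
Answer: $-3380648994$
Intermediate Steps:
$v = -7993$ ($v = -3 + \left(-1 + 48\right) \left(-170\right) = -3 + 47 \left(-170\right) = -3 - 7990 = -7993$)
$\left(410135 - 7533\right) \left(m{\left(-309,-95 \right)} + v\right) = \left(410135 - 7533\right) \left(\left(-309 - 95\right) - 7993\right) = 402602 \left(-404 - 7993\right) = 402602 \left(-8397\right) = -3380648994$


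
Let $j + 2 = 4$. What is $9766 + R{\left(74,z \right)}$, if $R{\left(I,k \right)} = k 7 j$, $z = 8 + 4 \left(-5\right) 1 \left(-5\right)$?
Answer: $11278$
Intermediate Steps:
$j = 2$ ($j = -2 + 4 = 2$)
$z = 108$ ($z = 8 + 4 \left(\left(-5\right) \left(-5\right)\right) = 8 + 4 \cdot 25 = 8 + 100 = 108$)
$R{\left(I,k \right)} = 14 k$ ($R{\left(I,k \right)} = k 7 \cdot 2 = 7 k 2 = 14 k$)
$9766 + R{\left(74,z \right)} = 9766 + 14 \cdot 108 = 9766 + 1512 = 11278$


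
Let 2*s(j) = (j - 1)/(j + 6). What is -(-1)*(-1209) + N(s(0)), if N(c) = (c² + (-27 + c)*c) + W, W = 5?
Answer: -86525/72 ≈ -1201.7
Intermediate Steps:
s(j) = (-1 + j)/(2*(6 + j)) (s(j) = ((j - 1)/(j + 6))/2 = ((-1 + j)/(6 + j))/2 = (-1 + j)/(2*(6 + j)))
N(c) = 5 + c² + c*(-27 + c) (N(c) = (c² + (-27 + c)*c) + 5 = (c² + c*(-27 + c)) + 5 = 5 + c² + c*(-27 + c))
-(-1)*(-1209) + N(s(0)) = -(-1)*(-1209) + (5 - 27*(-1 + 0)/(2*(6 + 0)) + 2*((-1 + 0)/(2*(6 + 0)))²) = -1*1209 + (5 - 27*(-1)/(2*6) + 2*((½)*(-1)/6)²) = -1209 + (5 - 27*(-1)/(2*6) + 2*((½)*(⅙)*(-1))²) = -1209 + (5 - 27*(-1/12) + 2*(-1/12)²) = -1209 + (5 + 9/4 + 2*(1/144)) = -1209 + (5 + 9/4 + 1/72) = -1209 + 523/72 = -86525/72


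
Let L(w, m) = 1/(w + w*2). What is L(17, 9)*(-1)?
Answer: -1/51 ≈ -0.019608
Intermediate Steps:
L(w, m) = 1/(3*w) (L(w, m) = 1/(w + 2*w) = 1/(3*w))
L(17, 9)*(-1) = ((⅓)/17)*(-1) = ((⅓)*(1/17))*(-1) = (1/51)*(-1) = -1/51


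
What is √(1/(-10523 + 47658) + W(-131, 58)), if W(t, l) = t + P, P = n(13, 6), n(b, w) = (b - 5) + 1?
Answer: I*√168238966315/37135 ≈ 11.045*I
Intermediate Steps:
n(b, w) = -4 + b (n(b, w) = (-5 + b) + 1 = -4 + b)
P = 9 (P = -4 + 13 = 9)
W(t, l) = 9 + t (W(t, l) = t + 9 = 9 + t)
√(1/(-10523 + 47658) + W(-131, 58)) = √(1/(-10523 + 47658) + (9 - 131)) = √(1/37135 - 122) = √(-4530469/37135) = I*√168238966315/37135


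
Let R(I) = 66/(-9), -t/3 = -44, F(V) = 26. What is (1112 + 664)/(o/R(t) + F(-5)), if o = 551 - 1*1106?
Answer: 39072/2237 ≈ 17.466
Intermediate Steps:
t = 132 (t = -3*(-44) = 132)
o = -555 (o = 551 - 1106 = -555)
R(I) = -22/3 (R(I) = 66*(-⅑) = -22/3)
(1112 + 664)/(o/R(t) + F(-5)) = (1112 + 664)/(-555/(-22/3) + 26) = 1776/(-555*(-3/22) + 26) = 1776/(1665/22 + 26) = 1776/(2237/22) = 1776*(22/2237) = 39072/2237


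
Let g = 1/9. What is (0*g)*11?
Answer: 0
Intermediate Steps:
g = ⅑ ≈ 0.11111
(0*g)*11 = (0*(⅑))*11 = 0*11 = 0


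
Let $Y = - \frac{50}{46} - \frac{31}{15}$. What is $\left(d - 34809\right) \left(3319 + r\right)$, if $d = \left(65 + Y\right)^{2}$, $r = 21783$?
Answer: $- \frac{92573004512912}{119025} \approx -7.7776 \cdot 10^{8}$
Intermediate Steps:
$Y = - \frac{1088}{345}$ ($Y = \left(-50\right) \frac{1}{46} - \frac{31}{15} = - \frac{25}{23} - \frac{31}{15} = - \frac{1088}{345} \approx -3.1536$)
$d = \frac{455267569}{119025}$ ($d = \left(65 - \frac{1088}{345}\right)^{2} = \left(\frac{21337}{345}\right)^{2} = \frac{455267569}{119025} \approx 3825.0$)
$\left(d - 34809\right) \left(3319 + r\right) = \left(\frac{455267569}{119025} - 34809\right) \left(3319 + 21783\right) = \left(- \frac{3687873656}{119025}\right) 25102 = - \frac{92573004512912}{119025}$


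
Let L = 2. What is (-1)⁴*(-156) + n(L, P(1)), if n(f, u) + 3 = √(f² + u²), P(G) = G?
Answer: -159 + √5 ≈ -156.76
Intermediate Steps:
n(f, u) = -3 + √(f² + u²)
(-1)⁴*(-156) + n(L, P(1)) = (-1)⁴*(-156) + (-3 + √(2² + 1²)) = 1*(-156) + (-3 + √(4 + 1)) = -156 + (-3 + √5) = -159 + √5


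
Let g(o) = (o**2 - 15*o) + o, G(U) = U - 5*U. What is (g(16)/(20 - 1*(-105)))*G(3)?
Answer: -384/125 ≈ -3.0720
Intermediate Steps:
G(U) = -4*U
g(o) = o**2 - 14*o
(g(16)/(20 - 1*(-105)))*G(3) = ((16*(-14 + 16))/(20 - 1*(-105)))*(-4*3) = ((16*2)/(20 + 105))*(-12) = (32/125)*(-12) = -384/125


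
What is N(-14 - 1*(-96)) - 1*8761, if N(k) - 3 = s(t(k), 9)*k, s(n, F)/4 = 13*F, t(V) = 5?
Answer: 29618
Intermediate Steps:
s(n, F) = 52*F (s(n, F) = 4*(13*F) = 52*F)
N(k) = 3 + 468*k (N(k) = 3 + (52*9)*k = 3 + 468*k)
N(-14 - 1*(-96)) - 1*8761 = (3 + 468*(-14 - 1*(-96))) - 1*8761 = (3 + 468*(-14 + 96)) - 8761 = (3 + 468*82) - 8761 = (3 + 38376) - 8761 = 38379 - 8761 = 29618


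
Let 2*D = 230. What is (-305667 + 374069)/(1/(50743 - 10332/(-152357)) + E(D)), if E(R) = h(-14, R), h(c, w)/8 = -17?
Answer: -528820074400366/1051424222931 ≈ -502.96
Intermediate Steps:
D = 115 (D = (1/2)*230 = 115)
h(c, w) = -136 (h(c, w) = 8*(-17) = -136)
E(R) = -136
(-305667 + 374069)/(1/(50743 - 10332/(-152357)) + E(D)) = (-305667 + 374069)/(1/(50743 - 10332/(-152357)) - 136) = 68402/(1/(50743 - 10332*(-1/152357)) - 136) = 68402/(1/(50743 + 10332/152357) - 136) = 68402/(1/(7731061583/152357) - 136) = 68402/(152357/7731061583 - 136) = 68402/(-1051424222931/7731061583) = 68402*(-7731061583/1051424222931) = -528820074400366/1051424222931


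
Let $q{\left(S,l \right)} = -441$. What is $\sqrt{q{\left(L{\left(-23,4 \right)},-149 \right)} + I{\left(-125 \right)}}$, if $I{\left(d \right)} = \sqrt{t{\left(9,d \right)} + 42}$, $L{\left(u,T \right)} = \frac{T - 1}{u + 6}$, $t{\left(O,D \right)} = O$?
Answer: $\sqrt{-441 + \sqrt{51}} \approx 20.829 i$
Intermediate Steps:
$L{\left(u,T \right)} = \frac{-1 + T}{6 + u}$
$I{\left(d \right)} = \sqrt{51}$ ($I{\left(d \right)} = \sqrt{9 + 42} = \sqrt{51}$)
$\sqrt{q{\left(L{\left(-23,4 \right)},-149 \right)} + I{\left(-125 \right)}} = \sqrt{-441 + \sqrt{51}}$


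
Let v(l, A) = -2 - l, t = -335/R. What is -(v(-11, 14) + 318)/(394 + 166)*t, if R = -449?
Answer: -21909/50288 ≈ -0.43567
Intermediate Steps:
t = 335/449 (t = -335/(-449) = -335*(-1/449) = 335/449 ≈ 0.74610)
-(v(-11, 14) + 318)/(394 + 166)*t = -((-2 - 1*(-11)) + 318)/(394 + 166)*335/449 = -((-2 + 11) + 318)/560*335/449 = -(9 + 318)*(1/560)*335/449 = -327*(1/560)*335/449 = -327*335/(560*449) = -1*21909/50288 = -21909/50288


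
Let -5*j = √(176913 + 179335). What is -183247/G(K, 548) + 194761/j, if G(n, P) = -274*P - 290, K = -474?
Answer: 183247/150442 - 973805*√89062/178124 ≈ -1630.3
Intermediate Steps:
G(n, P) = -290 - 274*P
j = -2*√89062/5 (j = -√(176913 + 179335)/5 = -2*√89062/5 ≈ -119.37)
-183247/G(K, 548) + 194761/j = -183247/(-290 - 274*548) + 194761/((-2*√89062/5)) = -183247/(-290 - 150152) + 194761*(-5*√89062/178124) = -183247/(-150442) - 973805*√89062/178124 = -183247*(-1/150442) - 973805*√89062/178124 = 183247/150442 - 973805*√89062/178124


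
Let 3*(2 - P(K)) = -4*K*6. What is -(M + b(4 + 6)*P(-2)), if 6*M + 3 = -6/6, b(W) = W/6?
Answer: 24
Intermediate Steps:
b(W) = W/6 (b(W) = W*(⅙) = W/6)
M = -⅔ (M = -½ + (-6/6)/6 = -½ + (-6*⅙)/6 = -½ + (⅙)*(-1) = -½ - ⅙ = -⅔ ≈ -0.66667)
P(K) = 2 + 8*K (P(K) = 2 - (-4*K)*6/3 = 2 - (-8)*K = 2 + 8*K)
-(M + b(4 + 6)*P(-2)) = -(-⅔ + ((4 + 6)/6)*(2 + 8*(-2))) = -(-⅔ + ((⅙)*10)*(2 - 16)) = -(-⅔ + (5/3)*(-14)) = -(-⅔ - 70/3) = -1*(-24) = 24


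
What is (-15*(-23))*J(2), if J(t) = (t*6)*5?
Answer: 20700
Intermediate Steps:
J(t) = 30*t (J(t) = (6*t)*5 = 30*t)
(-15*(-23))*J(2) = (-15*(-23))*(30*2) = 345*60 = 20700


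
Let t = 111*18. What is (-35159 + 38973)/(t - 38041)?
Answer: -3814/36043 ≈ -0.10582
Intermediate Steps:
t = 1998
(-35159 + 38973)/(t - 38041) = (-35159 + 38973)/(1998 - 38041) = 3814/(-36043) = 3814*(-1/36043) = -3814/36043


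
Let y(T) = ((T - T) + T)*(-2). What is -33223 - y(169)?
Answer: -32885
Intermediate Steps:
y(T) = -2*T (y(T) = (0 + T)*(-2) = T*(-2) = -2*T)
-33223 - y(169) = -33223 - (-2)*169 = -33223 - 1*(-338) = -33223 + 338 = -32885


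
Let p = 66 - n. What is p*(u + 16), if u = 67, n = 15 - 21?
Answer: 5976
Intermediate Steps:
n = -6
p = 72 (p = 66 - 1*(-6) = 66 + 6 = 72)
p*(u + 16) = 72*(67 + 16) = 72*83 = 5976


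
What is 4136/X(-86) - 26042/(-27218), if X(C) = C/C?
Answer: 56299845/13609 ≈ 4137.0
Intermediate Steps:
X(C) = 1
4136/X(-86) - 26042/(-27218) = 4136/1 - 26042/(-27218) = 4136*1 - 26042*(-1/27218) = 4136 + 13021/13609 = 56299845/13609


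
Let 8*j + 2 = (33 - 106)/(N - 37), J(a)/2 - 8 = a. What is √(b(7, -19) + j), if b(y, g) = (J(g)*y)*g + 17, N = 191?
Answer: √279155415/308 ≈ 54.247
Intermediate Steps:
J(a) = 16 + 2*a
j = -381/1232 (j = -¼ + ((33 - 106)/(191 - 37))/8 = -¼ + (-73/154)/8 = -¼ + (-73*1/154)/8 = -¼ + (⅛)*(-73/154) = -¼ - 73/1232 = -381/1232 ≈ -0.30925)
b(y, g) = 17 + g*y*(16 + 2*g) (b(y, g) = ((16 + 2*g)*y)*g + 17 = (y*(16 + 2*g))*g + 17 = g*y*(16 + 2*g) + 17 = 17 + g*y*(16 + 2*g))
√(b(7, -19) + j) = √((17 + 2*(-19)*7*(8 - 19)) - 381/1232) = √((17 + 2*(-19)*7*(-11)) - 381/1232) = √((17 + 2926) - 381/1232) = √(2943 - 381/1232) = √(3625395/1232) = √279155415/308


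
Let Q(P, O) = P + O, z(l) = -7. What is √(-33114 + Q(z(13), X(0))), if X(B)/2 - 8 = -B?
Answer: I*√33105 ≈ 181.95*I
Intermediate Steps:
X(B) = 16 - 2*B (X(B) = 16 + 2*(-B) = 16 - 2*B)
Q(P, O) = O + P
√(-33114 + Q(z(13), X(0))) = √(-33114 + ((16 - 2*0) - 7)) = √(-33114 + ((16 + 0) - 7)) = √(-33114 + (16 - 7)) = √(-33114 + 9) = √(-33105) = I*√33105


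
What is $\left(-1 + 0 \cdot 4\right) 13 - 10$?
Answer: $-23$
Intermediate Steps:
$\left(-1 + 0 \cdot 4\right) 13 - 10 = \left(-1 + 0\right) 13 - 10 = \left(-1\right) 13 - 10 = -13 - 10 = -23$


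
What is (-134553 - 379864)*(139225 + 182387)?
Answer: -165442680204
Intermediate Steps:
(-134553 - 379864)*(139225 + 182387) = -514417*321612 = -165442680204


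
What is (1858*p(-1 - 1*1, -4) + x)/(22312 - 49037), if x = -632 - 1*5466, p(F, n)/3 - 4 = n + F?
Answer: 17246/26725 ≈ 0.64531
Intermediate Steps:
p(F, n) = 12 + 3*F + 3*n (p(F, n) = 12 + 3*(n + F) = 12 + 3*(F + n) = 12 + (3*F + 3*n) = 12 + 3*F + 3*n)
x = -6098 (x = -632 - 5466 = -6098)
(1858*p(-1 - 1*1, -4) + x)/(22312 - 49037) = (1858*(12 + 3*(-1 - 1*1) + 3*(-4)) - 6098)/(22312 - 49037) = (1858*(12 + 3*(-1 - 1) - 12) - 6098)/(-26725) = (1858*(12 + 3*(-2) - 12) - 6098)*(-1/26725) = (1858*(12 - 6 - 12) - 6098)*(-1/26725) = (1858*(-6) - 6098)*(-1/26725) = (-11148 - 6098)*(-1/26725) = -17246*(-1/26725) = 17246/26725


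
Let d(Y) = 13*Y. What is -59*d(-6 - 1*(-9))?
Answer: -2301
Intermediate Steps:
-59*d(-6 - 1*(-9)) = -767*(-6 - 1*(-9)) = -767*(-6 + 9) = -767*3 = -59*39 = -2301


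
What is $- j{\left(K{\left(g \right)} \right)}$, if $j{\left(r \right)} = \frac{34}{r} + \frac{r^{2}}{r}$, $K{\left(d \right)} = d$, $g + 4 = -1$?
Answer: $\frac{59}{5} \approx 11.8$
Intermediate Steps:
$g = -5$ ($g = -4 - 1 = -5$)
$j{\left(r \right)} = r + \frac{34}{r}$ ($j{\left(r \right)} = \frac{34}{r} + r = r + \frac{34}{r}$)
$- j{\left(K{\left(g \right)} \right)} = - (-5 + \frac{34}{-5}) = - (-5 + 34 \left(- \frac{1}{5}\right)) = - (-5 - \frac{34}{5}) = \left(-1\right) \left(- \frac{59}{5}\right) = \frac{59}{5}$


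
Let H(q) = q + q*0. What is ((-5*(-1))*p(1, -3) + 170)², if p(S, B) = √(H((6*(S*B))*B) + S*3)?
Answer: 30325 + 1700*√57 ≈ 43160.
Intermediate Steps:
H(q) = q (H(q) = q + 0 = q)
p(S, B) = √(3*S + 6*S*B²) (p(S, B) = √((6*(S*B))*B + S*3) = √((6*(B*S))*B + 3*S) = √((6*B*S)*B + 3*S) = √(6*S*B² + 3*S) = √(3*S + 6*S*B²))
((-5*(-1))*p(1, -3) + 170)² = ((-5*(-1))*(√3*√(1*(1 + 2*(-3)²))) + 170)² = (5*(√3*√(1*(1 + 2*9))) + 170)² = (5*(√3*√(1*(1 + 18))) + 170)² = (5*(√3*√(1*19)) + 170)² = (5*(√3*√19) + 170)² = (5*√57 + 170)² = (170 + 5*√57)²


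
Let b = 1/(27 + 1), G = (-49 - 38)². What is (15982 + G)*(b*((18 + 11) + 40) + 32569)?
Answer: 21478535551/28 ≈ 7.6709e+8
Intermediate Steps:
G = 7569 (G = (-87)² = 7569)
b = 1/28 ≈ 0.035714
(15982 + G)*(b*((18 + 11) + 40) + 32569) = (15982 + 7569)*(((18 + 11) + 40)/28 + 32569) = 23551*((29 + 40)/28 + 32569) = 23551*((1/28)*69 + 32569) = 23551*(69/28 + 32569) = 23551*(912001/28) = 21478535551/28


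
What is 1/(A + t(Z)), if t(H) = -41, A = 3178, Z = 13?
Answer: 1/3137 ≈ 0.00031878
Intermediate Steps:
1/(A + t(Z)) = 1/(3178 - 41) = 1/3137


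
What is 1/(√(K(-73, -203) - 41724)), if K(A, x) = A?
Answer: -I*√853/5971 ≈ -0.0048913*I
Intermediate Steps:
1/(√(K(-73, -203) - 41724)) = 1/(√(-73 - 41724)) = 1/(√(-41797)) = 1/(7*I*√853) = -I*√853/5971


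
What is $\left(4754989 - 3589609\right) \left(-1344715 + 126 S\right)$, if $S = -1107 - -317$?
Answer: $-1683105891900$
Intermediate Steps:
$S = -790$ ($S = -1107 + 317 = -790$)
$\left(4754989 - 3589609\right) \left(-1344715 + 126 S\right) = \left(4754989 - 3589609\right) \left(-1344715 + 126 \left(-790\right)\right) = 1165380 \left(-1344715 - 99540\right) = 1165380 \left(-1444255\right) = -1683105891900$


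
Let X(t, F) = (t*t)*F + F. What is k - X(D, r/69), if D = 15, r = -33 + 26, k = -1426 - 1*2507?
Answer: -269795/69 ≈ -3910.1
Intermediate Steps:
k = -3933 (k = -1426 - 2507 = -3933)
r = -7
X(t, F) = F + F*t**2 (X(t, F) = t**2*F + F = F*t**2 + F = F + F*t**2)
k - X(D, r/69) = -3933 - (-7/69)*(1 + 15**2) = -3933 - (-7*1/69)*(1 + 225) = -3933 - (-7)*226/69 = -3933 - 1*(-1582/69) = -3933 + 1582/69 = -269795/69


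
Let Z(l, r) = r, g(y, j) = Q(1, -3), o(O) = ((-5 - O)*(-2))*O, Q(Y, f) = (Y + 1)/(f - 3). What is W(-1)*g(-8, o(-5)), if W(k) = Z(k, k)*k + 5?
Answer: -2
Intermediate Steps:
Q(Y, f) = (1 + Y)/(-3 + f)
o(O) = O*(10 + 2*O) (o(O) = (10 + 2*O)*O = O*(10 + 2*O))
g(y, j) = -⅓ (g(y, j) = (1 + 1)/(-3 - 3) = 2/(-6) = -⅙*2 = -⅓)
W(k) = 5 + k² (W(k) = k*k + 5 = k² + 5 = 5 + k²)
W(-1)*g(-8, o(-5)) = (5 + (-1)²)*(-⅓) = (5 + 1)*(-⅓) = 6*(-⅓) = -2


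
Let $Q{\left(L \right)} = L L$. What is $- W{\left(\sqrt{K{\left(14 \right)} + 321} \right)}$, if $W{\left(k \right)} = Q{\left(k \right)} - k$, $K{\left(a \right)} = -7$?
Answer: $-314 + \sqrt{314} \approx -296.28$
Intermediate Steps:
$Q{\left(L \right)} = L^{2}$
$W{\left(k \right)} = k^{2} - k$
$- W{\left(\sqrt{K{\left(14 \right)} + 321} \right)} = - \sqrt{-7 + 321} \left(-1 + \sqrt{-7 + 321}\right) = - \sqrt{314} \left(-1 + \sqrt{314}\right)$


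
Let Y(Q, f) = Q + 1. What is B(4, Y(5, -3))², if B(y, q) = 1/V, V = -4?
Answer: 1/16 ≈ 0.062500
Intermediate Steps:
Y(Q, f) = 1 + Q
B(y, q) = -¼ (B(y, q) = 1/(-4) = -¼)
B(4, Y(5, -3))² = (-¼)² = 1/16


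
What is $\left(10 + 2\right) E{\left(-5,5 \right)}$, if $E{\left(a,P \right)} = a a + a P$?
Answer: $0$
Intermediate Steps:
$E{\left(a,P \right)} = a^{2} + P a$
$\left(10 + 2\right) E{\left(-5,5 \right)} = \left(10 + 2\right) \left(- 5 \left(5 - 5\right)\right) = 12 \left(\left(-5\right) 0\right) = 12 \cdot 0 = 0$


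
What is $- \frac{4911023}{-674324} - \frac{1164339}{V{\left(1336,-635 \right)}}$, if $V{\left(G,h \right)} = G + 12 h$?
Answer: $\frac{51000162523}{264840751} \approx 192.57$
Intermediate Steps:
$- \frac{4911023}{-674324} - \frac{1164339}{V{\left(1336,-635 \right)}} = - \frac{4911023}{-674324} - \frac{1164339}{1336 + 12 \left(-635\right)} = \left(-4911023\right) \left(- \frac{1}{674324}\right) - \frac{1164339}{1336 - 7620} = \frac{4911023}{674324} - \frac{1164339}{-6284} = \frac{4911023}{674324} - - \frac{1164339}{6284} = \frac{4911023}{674324} + \frac{1164339}{6284} = \frac{51000162523}{264840751}$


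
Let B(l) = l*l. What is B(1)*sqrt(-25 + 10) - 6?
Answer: -6 + I*sqrt(15) ≈ -6.0 + 3.873*I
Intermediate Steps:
B(l) = l**2
B(1)*sqrt(-25 + 10) - 6 = 1**2*sqrt(-25 + 10) - 6 = 1*sqrt(-15) - 6 = 1*(I*sqrt(15)) - 6 = I*sqrt(15) - 6 = -6 + I*sqrt(15)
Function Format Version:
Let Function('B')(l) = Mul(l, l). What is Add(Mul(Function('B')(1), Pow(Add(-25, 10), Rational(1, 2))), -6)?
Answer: Add(-6, Mul(I, Pow(15, Rational(1, 2)))) ≈ Add(-6.0000, Mul(3.8730, I))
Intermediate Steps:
Function('B')(l) = Pow(l, 2)
Add(Mul(Function('B')(1), Pow(Add(-25, 10), Rational(1, 2))), -6) = Add(Mul(Pow(1, 2), Pow(Add(-25, 10), Rational(1, 2))), -6) = Add(Mul(1, Pow(-15, Rational(1, 2))), -6) = Add(Mul(1, Mul(I, Pow(15, Rational(1, 2)))), -6) = Add(Mul(I, Pow(15, Rational(1, 2))), -6) = Add(-6, Mul(I, Pow(15, Rational(1, 2))))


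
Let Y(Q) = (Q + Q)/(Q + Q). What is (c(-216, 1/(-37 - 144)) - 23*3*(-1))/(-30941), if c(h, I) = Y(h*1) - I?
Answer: -12671/5600321 ≈ -0.0022625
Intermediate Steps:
Y(Q) = 1 (Y(Q) = (2*Q)/((2*Q)) = (2*Q)*(1/(2*Q)) = 1)
c(h, I) = 1 - I
(c(-216, 1/(-37 - 144)) - 23*3*(-1))/(-30941) = ((1 - 1/(-37 - 144)) - 23*3*(-1))/(-30941) = ((1 - 1/(-181)) - 69*(-1))*(-1/30941) = ((1 - 1*(-1/181)) - 1*(-69))*(-1/30941) = ((1 + 1/181) + 69)*(-1/30941) = (182/181 + 69)*(-1/30941) = (12671/181)*(-1/30941) = -12671/5600321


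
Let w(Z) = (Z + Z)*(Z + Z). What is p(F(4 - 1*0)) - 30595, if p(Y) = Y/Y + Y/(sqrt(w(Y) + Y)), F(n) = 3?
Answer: -30594 + sqrt(39)/13 ≈ -30594.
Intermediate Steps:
w(Z) = 4*Z**2 (w(Z) = (2*Z)*(2*Z) = 4*Z**2)
p(Y) = 1 + Y/sqrt(Y + 4*Y**2) (p(Y) = Y/Y + Y/(sqrt(4*Y**2 + Y)) = 1 + Y/(sqrt(Y + 4*Y**2)) = 1 + Y/sqrt(Y + 4*Y**2))
p(F(4 - 1*0)) - 30595 = (1 + 3/sqrt(3 + 4*3**2)) - 30595 = (1 + 3/sqrt(3 + 4*9)) - 30595 = (1 + 3/sqrt(3 + 36)) - 30595 = (1 + 3/sqrt(39)) - 30595 = (1 + 3*(sqrt(39)/39)) - 30595 = (1 + sqrt(39)/13) - 30595 = -30594 + sqrt(39)/13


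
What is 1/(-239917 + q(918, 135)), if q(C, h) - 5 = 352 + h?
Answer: -1/239425 ≈ -4.1767e-6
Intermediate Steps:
q(C, h) = 357 + h (q(C, h) = 5 + (352 + h) = 357 + h)
1/(-239917 + q(918, 135)) = 1/(-239917 + (357 + 135)) = 1/(-239917 + 492) = 1/(-239425) = -1/239425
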